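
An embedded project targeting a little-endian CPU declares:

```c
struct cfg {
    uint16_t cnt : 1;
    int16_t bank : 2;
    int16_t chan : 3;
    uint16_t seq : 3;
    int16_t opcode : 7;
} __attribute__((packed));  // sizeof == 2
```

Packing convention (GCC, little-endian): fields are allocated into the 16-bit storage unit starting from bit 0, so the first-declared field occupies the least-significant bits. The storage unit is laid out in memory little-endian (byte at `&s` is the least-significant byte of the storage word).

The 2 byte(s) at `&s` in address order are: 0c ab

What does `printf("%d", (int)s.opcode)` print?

-43

[0]=0x0c [1]=0xab (little-endian) → word 0xab0c
cnt:1 @ bit 0 → (0xab0c>>0)&0x1 = 0x0
bank:2 @ bit 1 → (0xab0c>>1)&0x3 = 0x2
chan:3 @ bit 3 → (0xab0c>>3)&0x7 = 0x1
seq:3 @ bit 6 → (0xab0c>>6)&0x7 = 0x4
opcode:7 @ bit 9 → (0xab0c>>9)&0x7f = 0x55  ←
opcode signed 7b, MSB=1: 85 - 128 = -43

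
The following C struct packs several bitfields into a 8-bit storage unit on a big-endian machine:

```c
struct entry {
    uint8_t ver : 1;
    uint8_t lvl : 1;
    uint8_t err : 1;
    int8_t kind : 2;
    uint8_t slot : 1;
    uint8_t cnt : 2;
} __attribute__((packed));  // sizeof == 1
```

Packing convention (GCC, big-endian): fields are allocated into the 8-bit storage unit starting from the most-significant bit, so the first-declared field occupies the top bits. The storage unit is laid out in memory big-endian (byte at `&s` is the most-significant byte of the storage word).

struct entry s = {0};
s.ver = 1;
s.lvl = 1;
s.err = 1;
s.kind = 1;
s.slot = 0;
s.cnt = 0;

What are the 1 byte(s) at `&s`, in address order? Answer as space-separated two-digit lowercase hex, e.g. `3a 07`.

e8

ver:1 = 1 → 0x1 << 7 → word 0x80
lvl:1 = 1 → 0x1 << 6 → word 0xc0
err:1 = 1 → 0x1 << 5 → word 0xe0
kind:2 = 1 → 0x1 << 3 → word 0xe8
slot:1 = 0 → 0x0 << 2 → word 0xe8
cnt:2 = 0 → 0x0 << 0 → word 0xe8
word = 0xe8 → big-endian bytes:
  [0]=0xe8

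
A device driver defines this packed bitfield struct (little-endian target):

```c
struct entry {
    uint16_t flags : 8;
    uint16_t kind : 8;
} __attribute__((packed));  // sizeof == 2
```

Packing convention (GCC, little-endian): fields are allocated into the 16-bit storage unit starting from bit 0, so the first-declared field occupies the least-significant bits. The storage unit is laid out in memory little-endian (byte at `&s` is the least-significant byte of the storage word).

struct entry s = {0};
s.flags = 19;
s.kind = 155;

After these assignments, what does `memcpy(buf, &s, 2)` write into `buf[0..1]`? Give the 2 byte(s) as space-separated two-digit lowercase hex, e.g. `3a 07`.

13 9b

flags (8b) val=19 bits=0x13 at bit 0: 0x0013
kind (8b) val=155 bits=0x9b at bit 8: 0x9b13
word = 0x9b13 → little-endian bytes:
  [0]=0x13  [1]=0x9b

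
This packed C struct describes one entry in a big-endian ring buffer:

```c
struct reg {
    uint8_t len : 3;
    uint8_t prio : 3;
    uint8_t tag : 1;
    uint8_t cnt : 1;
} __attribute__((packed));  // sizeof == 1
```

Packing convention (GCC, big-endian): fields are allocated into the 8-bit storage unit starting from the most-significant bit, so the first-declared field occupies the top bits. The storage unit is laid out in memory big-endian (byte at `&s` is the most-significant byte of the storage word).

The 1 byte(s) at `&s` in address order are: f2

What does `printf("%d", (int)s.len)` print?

7

[0]=0xf2 (big-endian) → word 0xf2
len:3 @ bit 5 → (0xf2>>5)&0x7 = 0x7  ←
prio:3 @ bit 2 → (0xf2>>2)&0x7 = 0x4
tag:1 @ bit 1 → (0xf2>>1)&0x1 = 0x1
cnt:1 @ bit 0 → (0xf2>>0)&0x1 = 0x0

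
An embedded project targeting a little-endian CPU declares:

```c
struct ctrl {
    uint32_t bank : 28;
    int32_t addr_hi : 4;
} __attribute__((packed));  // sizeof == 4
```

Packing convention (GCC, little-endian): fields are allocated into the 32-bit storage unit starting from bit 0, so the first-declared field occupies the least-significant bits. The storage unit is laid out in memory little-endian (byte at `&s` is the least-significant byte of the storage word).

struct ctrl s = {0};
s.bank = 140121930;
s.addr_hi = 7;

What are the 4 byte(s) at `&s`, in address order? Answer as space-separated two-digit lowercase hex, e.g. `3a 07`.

4a 17 5a 78

bank:28 = 140121930 → 0x85a174a << 0 → word 0x085a174a
addr_hi:4 = 7 → 0x7 << 28 → word 0x785a174a
word = 0x785a174a → little-endian bytes:
  [0]=0x4a  [1]=0x17  [2]=0x5a  [3]=0x78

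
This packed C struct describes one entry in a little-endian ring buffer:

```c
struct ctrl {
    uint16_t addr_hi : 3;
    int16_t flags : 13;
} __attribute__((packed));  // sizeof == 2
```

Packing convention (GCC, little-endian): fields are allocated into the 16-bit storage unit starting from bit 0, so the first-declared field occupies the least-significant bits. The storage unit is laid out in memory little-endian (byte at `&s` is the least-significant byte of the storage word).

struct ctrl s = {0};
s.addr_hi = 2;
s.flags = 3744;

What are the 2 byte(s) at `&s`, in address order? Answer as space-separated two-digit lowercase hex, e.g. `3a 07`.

02 75

addr_hi (3b) val=2 bits=0x2 at bit 0: 0x0002
flags (13b) val=3744 bits=0xea0 at bit 3: 0x7502
word = 0x7502 → little-endian bytes:
  [0]=0x02  [1]=0x75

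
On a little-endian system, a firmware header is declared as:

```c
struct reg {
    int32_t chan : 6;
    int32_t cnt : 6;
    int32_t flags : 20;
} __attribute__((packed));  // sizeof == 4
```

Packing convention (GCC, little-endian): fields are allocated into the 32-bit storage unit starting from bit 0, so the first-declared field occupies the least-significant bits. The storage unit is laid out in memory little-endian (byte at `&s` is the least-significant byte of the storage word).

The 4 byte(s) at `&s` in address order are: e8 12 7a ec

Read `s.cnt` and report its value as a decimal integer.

[0]=0xe8 [1]=0x12 [2]=0x7a [3]=0xec (little-endian) → word 0xec7a12e8
chan:6 @ bit 0 → (0xec7a12e8>>0)&0x3f = 0x28
cnt:6 @ bit 6 → (0xec7a12e8>>6)&0x3f = 0xb  ←
flags:20 @ bit 12 → (0xec7a12e8>>12)&0xfffff = 0xec7a1
cnt signed 6b, MSB=0: value = 11

11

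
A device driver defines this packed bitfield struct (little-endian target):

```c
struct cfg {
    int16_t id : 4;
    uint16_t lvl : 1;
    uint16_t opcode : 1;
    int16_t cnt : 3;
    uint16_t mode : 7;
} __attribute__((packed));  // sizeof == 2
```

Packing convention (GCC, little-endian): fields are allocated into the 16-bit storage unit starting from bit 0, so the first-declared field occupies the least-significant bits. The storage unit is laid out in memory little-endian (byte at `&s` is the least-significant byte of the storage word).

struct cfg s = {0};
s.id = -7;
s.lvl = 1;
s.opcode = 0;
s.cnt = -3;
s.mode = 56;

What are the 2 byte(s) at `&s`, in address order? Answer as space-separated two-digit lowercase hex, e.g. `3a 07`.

59 71

id:4 = -7 → 0x9 << 0 → word 0x0009
lvl:1 = 1 → 0x1 << 4 → word 0x0019
opcode:1 = 0 → 0x0 << 5 → word 0x0019
cnt:3 = -3 → 0x5 << 6 → word 0x0159
mode:7 = 56 → 0x38 << 9 → word 0x7159
word = 0x7159 → little-endian bytes:
  [0]=0x59  [1]=0x71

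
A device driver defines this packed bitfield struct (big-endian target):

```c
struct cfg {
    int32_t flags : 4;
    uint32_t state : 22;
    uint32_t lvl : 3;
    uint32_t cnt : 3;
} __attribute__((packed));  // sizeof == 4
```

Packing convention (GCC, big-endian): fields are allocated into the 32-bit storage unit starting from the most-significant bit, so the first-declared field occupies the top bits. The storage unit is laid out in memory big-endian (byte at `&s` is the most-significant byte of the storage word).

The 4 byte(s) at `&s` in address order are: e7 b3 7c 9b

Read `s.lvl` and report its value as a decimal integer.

[0]=0xe7 [1]=0xb3 [2]=0x7c [3]=0x9b (big-endian) → word 0xe7b37c9b
flags [28+:4] = (word>>28) & 0xf = 14
state [6+:22] = (word>>6) & 0x3fffff = 2018802
lvl [3+:3] = (word>>3) & 0x7 = 3  ←
cnt [0+:3] = (word>>0) & 0x7 = 3

3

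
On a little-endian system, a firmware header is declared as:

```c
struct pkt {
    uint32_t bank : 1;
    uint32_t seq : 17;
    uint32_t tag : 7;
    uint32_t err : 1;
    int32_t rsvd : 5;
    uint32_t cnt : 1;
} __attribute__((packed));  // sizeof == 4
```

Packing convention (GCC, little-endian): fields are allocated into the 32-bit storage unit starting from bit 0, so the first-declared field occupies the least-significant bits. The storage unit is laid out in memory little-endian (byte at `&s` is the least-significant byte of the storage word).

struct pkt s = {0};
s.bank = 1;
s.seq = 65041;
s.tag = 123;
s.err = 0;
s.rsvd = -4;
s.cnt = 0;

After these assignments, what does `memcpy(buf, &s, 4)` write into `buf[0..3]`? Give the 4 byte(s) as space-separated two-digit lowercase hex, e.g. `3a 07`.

23 fc ed 71

bank:1 = 1 → 0x1 << 0 → word 0x00000001
seq:17 = 65041 → 0xfe11 << 1 → word 0x0001fc23
tag:7 = 123 → 0x7b << 18 → word 0x01edfc23
err:1 = 0 → 0x0 << 25 → word 0x01edfc23
rsvd:5 = -4 → 0x1c << 26 → word 0x71edfc23
cnt:1 = 0 → 0x0 << 31 → word 0x71edfc23
word = 0x71edfc23 → little-endian bytes:
  [0]=0x23  [1]=0xfc  [2]=0xed  [3]=0x71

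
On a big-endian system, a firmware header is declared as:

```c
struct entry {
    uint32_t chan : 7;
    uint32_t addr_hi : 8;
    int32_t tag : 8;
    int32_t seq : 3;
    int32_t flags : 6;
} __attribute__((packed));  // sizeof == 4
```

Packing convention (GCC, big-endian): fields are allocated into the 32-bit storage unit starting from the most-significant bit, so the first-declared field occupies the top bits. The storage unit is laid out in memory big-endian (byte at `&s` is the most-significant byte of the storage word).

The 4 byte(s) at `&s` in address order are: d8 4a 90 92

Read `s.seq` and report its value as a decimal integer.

2

[0]=0xd8 [1]=0x4a [2]=0x90 [3]=0x92 (big-endian) → word 0xd84a9092
chan [25+:7] = (word>>25) & 0x7f = 108
addr_hi [17+:8] = (word>>17) & 0xff = 37
tag [9+:8] = (word>>9) & 0xff = 72
seq [6+:3] = (word>>6) & 0x7 = 2  ←
flags [0+:6] = (word>>0) & 0x3f = 18
seq signed 3b, MSB=0: value = 2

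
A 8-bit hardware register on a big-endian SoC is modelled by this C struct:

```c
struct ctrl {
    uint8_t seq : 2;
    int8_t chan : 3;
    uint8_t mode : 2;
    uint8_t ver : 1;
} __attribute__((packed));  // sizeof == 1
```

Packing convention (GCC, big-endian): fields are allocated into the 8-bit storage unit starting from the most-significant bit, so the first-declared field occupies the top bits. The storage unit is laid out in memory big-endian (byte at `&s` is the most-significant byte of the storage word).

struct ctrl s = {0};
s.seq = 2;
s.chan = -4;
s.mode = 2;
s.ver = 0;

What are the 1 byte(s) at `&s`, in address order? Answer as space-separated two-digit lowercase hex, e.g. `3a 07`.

seq (2b) val=2 bits=0x2 at bit 6: 0x80
chan (3b) val=-4 bits=0x4 at bit 3: 0xa0
mode (2b) val=2 bits=0x2 at bit 1: 0xa4
ver (1b) val=0 bits=0x0 at bit 0: 0xa4
word = 0xa4 → big-endian bytes:
  [0]=0xa4

a4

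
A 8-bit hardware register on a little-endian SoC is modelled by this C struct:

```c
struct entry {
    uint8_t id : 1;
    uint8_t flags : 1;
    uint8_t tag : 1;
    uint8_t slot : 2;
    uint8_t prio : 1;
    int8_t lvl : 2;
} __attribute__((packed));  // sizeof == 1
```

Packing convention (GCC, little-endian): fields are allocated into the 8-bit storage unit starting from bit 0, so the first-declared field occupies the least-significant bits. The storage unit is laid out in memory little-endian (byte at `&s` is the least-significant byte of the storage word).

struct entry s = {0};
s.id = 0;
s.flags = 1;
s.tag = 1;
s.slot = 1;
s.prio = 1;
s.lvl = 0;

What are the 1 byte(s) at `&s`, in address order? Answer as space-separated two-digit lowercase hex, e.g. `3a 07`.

2e

[0+:1] id=0 & 0x1 = 0x0; word=0x00
[1+:1] flags=1 & 0x1 = 0x1; word=0x02
[2+:1] tag=1 & 0x1 = 0x1; word=0x06
[3+:2] slot=1 & 0x3 = 0x1; word=0x0e
[5+:1] prio=1 & 0x1 = 0x1; word=0x2e
[6+:2] lvl=0 & 0x3 = 0x0; word=0x2e
word = 0x2e → little-endian bytes:
  [0]=0x2e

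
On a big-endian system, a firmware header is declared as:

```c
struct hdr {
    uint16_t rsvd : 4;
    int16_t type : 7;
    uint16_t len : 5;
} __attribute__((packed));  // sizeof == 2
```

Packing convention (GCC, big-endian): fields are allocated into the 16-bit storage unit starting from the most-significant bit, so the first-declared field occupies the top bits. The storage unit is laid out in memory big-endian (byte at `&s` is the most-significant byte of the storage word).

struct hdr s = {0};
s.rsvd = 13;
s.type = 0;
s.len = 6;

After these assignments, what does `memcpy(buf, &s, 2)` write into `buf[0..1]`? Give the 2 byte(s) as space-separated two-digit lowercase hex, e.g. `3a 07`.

rsvd (4b) val=13 bits=0xd at bit 12: 0xd000
type (7b) val=0 bits=0x0 at bit 5: 0xd000
len (5b) val=6 bits=0x6 at bit 0: 0xd006
word = 0xd006 → big-endian bytes:
  [0]=0xd0  [1]=0x06

d0 06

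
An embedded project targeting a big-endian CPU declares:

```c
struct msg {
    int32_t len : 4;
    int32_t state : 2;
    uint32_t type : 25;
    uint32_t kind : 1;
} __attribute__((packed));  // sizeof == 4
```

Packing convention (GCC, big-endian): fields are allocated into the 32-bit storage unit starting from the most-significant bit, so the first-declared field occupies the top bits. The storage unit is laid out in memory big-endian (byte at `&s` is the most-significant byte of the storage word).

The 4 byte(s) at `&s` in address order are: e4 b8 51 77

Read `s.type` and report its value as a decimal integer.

6039739

[0]=0xe4 [1]=0xb8 [2]=0x51 [3]=0x77 (big-endian) → word 0xe4b85177
len [28+:4] = (word>>28) & 0xf = 14
state [26+:2] = (word>>26) & 0x3 = 1
type [1+:25] = (word>>1) & 0x1ffffff = 6039739  ←
kind [0+:1] = (word>>0) & 0x1 = 1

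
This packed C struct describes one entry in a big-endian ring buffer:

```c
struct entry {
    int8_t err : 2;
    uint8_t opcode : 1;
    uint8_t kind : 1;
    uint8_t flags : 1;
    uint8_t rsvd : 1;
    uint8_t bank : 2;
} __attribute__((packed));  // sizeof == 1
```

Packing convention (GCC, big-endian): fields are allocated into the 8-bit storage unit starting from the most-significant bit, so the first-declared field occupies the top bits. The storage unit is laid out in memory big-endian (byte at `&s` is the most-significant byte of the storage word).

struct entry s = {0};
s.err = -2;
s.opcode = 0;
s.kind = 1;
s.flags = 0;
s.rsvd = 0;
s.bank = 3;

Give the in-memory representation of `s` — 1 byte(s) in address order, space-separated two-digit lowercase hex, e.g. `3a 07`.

err (2b) val=-2 bits=0x2 at bit 6: 0x80
opcode (1b) val=0 bits=0x0 at bit 5: 0x80
kind (1b) val=1 bits=0x1 at bit 4: 0x90
flags (1b) val=0 bits=0x0 at bit 3: 0x90
rsvd (1b) val=0 bits=0x0 at bit 2: 0x90
bank (2b) val=3 bits=0x3 at bit 0: 0x93
word = 0x93 → big-endian bytes:
  [0]=0x93

93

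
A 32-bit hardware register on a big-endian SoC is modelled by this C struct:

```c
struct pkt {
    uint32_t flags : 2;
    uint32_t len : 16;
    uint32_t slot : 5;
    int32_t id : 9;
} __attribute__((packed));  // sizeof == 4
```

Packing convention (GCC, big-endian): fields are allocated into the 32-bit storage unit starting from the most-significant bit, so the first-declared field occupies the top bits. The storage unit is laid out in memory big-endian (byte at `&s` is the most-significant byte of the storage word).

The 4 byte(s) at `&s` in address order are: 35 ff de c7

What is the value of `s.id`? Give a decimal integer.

[0]=0x35 [1]=0xff [2]=0xde [3]=0xc7 (big-endian) → word 0x35ffdec7
flags:2 @ bit 30 → (0x35ffdec7>>30)&0x3 = 0x0
len:16 @ bit 14 → (0x35ffdec7>>14)&0xffff = 0xd7ff
slot:5 @ bit 9 → (0x35ffdec7>>9)&0x1f = 0xf
id:9 @ bit 0 → (0x35ffdec7>>0)&0x1ff = 0xc7  ←
id signed 9b, MSB=0: value = 199

199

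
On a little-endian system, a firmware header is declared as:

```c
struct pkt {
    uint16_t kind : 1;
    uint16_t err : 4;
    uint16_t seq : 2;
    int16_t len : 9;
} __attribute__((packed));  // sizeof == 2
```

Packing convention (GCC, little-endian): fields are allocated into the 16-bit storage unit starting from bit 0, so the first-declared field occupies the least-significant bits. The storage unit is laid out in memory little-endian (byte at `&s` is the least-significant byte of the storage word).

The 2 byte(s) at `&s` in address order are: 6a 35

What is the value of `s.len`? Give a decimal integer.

[0]=0x6a [1]=0x35 (little-endian) → word 0x356a
kind [0+:1] = (word>>0) & 0x1 = 0
err [1+:4] = (word>>1) & 0xf = 5
seq [5+:2] = (word>>5) & 0x3 = 3
len [7+:9] = (word>>7) & 0x1ff = 106  ←
len signed 9b, MSB=0: value = 106

106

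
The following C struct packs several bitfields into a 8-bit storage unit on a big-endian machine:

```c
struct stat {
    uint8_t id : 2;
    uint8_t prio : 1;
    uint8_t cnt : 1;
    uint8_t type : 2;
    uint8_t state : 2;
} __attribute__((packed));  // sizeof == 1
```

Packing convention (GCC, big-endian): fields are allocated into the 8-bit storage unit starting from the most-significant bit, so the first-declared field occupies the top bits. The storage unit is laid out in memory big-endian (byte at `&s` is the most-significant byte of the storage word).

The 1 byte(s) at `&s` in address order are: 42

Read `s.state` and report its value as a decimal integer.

[0]=0x42 (big-endian) → word 0x42
id:2 @ bit 6 → (0x42>>6)&0x3 = 0x1
prio:1 @ bit 5 → (0x42>>5)&0x1 = 0x0
cnt:1 @ bit 4 → (0x42>>4)&0x1 = 0x0
type:2 @ bit 2 → (0x42>>2)&0x3 = 0x0
state:2 @ bit 0 → (0x42>>0)&0x3 = 0x2  ←

2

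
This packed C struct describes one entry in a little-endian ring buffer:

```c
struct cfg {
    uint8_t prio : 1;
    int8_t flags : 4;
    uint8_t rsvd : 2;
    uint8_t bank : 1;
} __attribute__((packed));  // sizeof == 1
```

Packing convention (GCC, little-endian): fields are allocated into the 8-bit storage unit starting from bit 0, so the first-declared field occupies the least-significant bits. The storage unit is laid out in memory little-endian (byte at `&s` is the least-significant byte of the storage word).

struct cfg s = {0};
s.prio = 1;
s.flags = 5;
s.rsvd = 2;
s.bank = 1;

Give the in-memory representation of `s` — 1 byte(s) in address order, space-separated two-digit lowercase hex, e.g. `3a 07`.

prio (1b) val=1 bits=0x1 at bit 0: 0x01
flags (4b) val=5 bits=0x5 at bit 1: 0x0b
rsvd (2b) val=2 bits=0x2 at bit 5: 0x4b
bank (1b) val=1 bits=0x1 at bit 7: 0xcb
word = 0xcb → little-endian bytes:
  [0]=0xcb

cb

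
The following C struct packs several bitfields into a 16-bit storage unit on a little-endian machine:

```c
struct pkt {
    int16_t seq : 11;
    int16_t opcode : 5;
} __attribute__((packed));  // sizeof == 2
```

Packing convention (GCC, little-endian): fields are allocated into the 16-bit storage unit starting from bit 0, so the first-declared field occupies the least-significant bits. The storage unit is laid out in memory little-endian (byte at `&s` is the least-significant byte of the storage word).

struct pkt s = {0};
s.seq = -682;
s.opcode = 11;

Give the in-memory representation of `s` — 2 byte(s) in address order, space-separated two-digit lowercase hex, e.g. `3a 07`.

56 5d

seq (11b) val=-682 bits=0x556 at bit 0: 0x0556
opcode (5b) val=11 bits=0xb at bit 11: 0x5d56
word = 0x5d56 → little-endian bytes:
  [0]=0x56  [1]=0x5d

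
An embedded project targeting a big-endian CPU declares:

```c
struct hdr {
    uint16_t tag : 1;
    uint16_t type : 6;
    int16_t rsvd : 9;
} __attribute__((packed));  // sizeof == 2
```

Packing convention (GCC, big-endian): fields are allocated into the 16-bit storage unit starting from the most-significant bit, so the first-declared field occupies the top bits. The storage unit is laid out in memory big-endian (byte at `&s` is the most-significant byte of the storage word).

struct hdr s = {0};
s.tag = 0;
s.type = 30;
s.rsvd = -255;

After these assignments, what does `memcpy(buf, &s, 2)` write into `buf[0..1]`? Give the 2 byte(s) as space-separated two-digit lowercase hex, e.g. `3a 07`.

3d 01

tag (1b) val=0 bits=0x0 at bit 15: 0x0000
type (6b) val=30 bits=0x1e at bit 9: 0x3c00
rsvd (9b) val=-255 bits=0x101 at bit 0: 0x3d01
word = 0x3d01 → big-endian bytes:
  [0]=0x3d  [1]=0x01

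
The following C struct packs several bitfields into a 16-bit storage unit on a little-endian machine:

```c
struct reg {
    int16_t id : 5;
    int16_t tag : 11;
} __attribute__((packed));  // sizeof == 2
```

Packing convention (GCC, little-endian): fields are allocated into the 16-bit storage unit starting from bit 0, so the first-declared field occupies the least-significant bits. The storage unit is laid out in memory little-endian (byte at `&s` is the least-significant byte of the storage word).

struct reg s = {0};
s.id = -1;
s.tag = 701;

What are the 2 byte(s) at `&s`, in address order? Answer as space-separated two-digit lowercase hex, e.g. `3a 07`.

bf 57

[0+:5] id=-1 & 0x1f = 0x1f; word=0x001f
[5+:11] tag=701 & 0x7ff = 0x2bd; word=0x57bf
word = 0x57bf → little-endian bytes:
  [0]=0xbf  [1]=0x57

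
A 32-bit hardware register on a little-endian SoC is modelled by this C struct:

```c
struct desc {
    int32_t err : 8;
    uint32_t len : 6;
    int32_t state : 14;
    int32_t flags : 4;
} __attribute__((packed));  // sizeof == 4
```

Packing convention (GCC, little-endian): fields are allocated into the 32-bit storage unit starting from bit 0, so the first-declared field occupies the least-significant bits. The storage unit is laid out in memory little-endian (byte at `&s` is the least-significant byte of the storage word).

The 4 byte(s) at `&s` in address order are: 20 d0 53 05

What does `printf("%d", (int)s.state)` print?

[0]=0x20 [1]=0xd0 [2]=0x53 [3]=0x05 (little-endian) → word 0x0553d020
err:8 @ bit 0 → (0x0553d020>>0)&0xff = 0x20
len:6 @ bit 8 → (0x0553d020>>8)&0x3f = 0x10
state:14 @ bit 14 → (0x0553d020>>14)&0x3fff = 0x154f  ←
flags:4 @ bit 28 → (0x0553d020>>28)&0xf = 0x0
state signed 14b, MSB=0: value = 5455

5455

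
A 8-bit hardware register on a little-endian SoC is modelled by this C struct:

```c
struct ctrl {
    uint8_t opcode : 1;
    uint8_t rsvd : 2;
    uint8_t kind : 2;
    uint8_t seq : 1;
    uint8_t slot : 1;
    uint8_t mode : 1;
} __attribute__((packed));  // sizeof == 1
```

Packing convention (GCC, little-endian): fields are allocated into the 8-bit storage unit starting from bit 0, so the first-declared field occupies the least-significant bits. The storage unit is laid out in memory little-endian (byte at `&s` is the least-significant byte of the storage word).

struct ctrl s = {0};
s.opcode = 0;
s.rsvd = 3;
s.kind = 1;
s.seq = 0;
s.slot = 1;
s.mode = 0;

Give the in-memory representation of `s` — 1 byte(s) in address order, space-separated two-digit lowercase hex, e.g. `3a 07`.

opcode (1b) val=0 bits=0x0 at bit 0: 0x00
rsvd (2b) val=3 bits=0x3 at bit 1: 0x06
kind (2b) val=1 bits=0x1 at bit 3: 0x0e
seq (1b) val=0 bits=0x0 at bit 5: 0x0e
slot (1b) val=1 bits=0x1 at bit 6: 0x4e
mode (1b) val=0 bits=0x0 at bit 7: 0x4e
word = 0x4e → little-endian bytes:
  [0]=0x4e

4e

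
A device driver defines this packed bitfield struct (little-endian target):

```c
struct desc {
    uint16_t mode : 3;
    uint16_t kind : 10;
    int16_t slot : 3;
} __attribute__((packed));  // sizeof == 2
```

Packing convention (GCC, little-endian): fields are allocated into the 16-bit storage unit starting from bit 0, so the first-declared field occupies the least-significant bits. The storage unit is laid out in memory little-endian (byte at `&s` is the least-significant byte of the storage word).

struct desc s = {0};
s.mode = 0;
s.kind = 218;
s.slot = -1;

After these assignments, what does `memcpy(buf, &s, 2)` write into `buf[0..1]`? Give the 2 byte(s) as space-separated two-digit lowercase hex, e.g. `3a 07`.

d0 e6

mode:3 = 0 → 0x0 << 0 → word 0x0000
kind:10 = 218 → 0xda << 3 → word 0x06d0
slot:3 = -1 → 0x7 << 13 → word 0xe6d0
word = 0xe6d0 → little-endian bytes:
  [0]=0xd0  [1]=0xe6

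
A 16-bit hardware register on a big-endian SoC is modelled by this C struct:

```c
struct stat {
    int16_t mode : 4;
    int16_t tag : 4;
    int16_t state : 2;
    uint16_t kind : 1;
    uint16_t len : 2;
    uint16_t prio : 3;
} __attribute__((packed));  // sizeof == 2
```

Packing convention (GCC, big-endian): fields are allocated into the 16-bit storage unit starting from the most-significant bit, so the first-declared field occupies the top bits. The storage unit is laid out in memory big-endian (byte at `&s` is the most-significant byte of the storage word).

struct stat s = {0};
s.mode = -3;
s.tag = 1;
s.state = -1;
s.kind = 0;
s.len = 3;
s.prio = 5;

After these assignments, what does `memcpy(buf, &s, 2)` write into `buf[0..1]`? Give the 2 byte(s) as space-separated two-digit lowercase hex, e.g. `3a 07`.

d1 dd

[12+:4] mode=-3 & 0xf = 0xd; word=0xd000
[8+:4] tag=1 & 0xf = 0x1; word=0xd100
[6+:2] state=-1 & 0x3 = 0x3; word=0xd1c0
[5+:1] kind=0 & 0x1 = 0x0; word=0xd1c0
[3+:2] len=3 & 0x3 = 0x3; word=0xd1d8
[0+:3] prio=5 & 0x7 = 0x5; word=0xd1dd
word = 0xd1dd → big-endian bytes:
  [0]=0xd1  [1]=0xdd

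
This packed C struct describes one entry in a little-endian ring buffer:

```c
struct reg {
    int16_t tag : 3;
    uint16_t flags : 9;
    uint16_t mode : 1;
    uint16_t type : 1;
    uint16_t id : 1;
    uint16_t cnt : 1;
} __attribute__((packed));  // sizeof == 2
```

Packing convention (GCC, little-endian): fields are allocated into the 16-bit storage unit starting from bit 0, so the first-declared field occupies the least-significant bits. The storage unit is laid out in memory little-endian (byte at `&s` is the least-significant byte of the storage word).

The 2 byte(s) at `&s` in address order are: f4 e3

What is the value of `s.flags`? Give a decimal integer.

126

[0]=0xf4 [1]=0xe3 (little-endian) → word 0xe3f4
tag [0+:3] = (word>>0) & 0x7 = 4
flags [3+:9] = (word>>3) & 0x1ff = 126  ←
mode [12+:1] = (word>>12) & 0x1 = 0
type [13+:1] = (word>>13) & 0x1 = 1
id [14+:1] = (word>>14) & 0x1 = 1
cnt [15+:1] = (word>>15) & 0x1 = 1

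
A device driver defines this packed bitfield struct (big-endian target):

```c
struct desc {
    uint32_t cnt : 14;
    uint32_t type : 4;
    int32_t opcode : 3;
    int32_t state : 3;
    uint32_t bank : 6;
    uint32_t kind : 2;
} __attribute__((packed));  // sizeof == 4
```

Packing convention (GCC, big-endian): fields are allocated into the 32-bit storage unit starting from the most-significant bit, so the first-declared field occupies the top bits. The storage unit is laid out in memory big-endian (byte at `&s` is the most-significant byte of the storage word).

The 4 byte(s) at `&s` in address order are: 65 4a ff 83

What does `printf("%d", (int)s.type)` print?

11

[0]=0x65 [1]=0x4a [2]=0xff [3]=0x83 (big-endian) → word 0x654aff83
cnt:14 @ bit 18 → (0x654aff83>>18)&0x3fff = 0x1952
type:4 @ bit 14 → (0x654aff83>>14)&0xf = 0xb  ←
opcode:3 @ bit 11 → (0x654aff83>>11)&0x7 = 0x7
state:3 @ bit 8 → (0x654aff83>>8)&0x7 = 0x7
bank:6 @ bit 2 → (0x654aff83>>2)&0x3f = 0x20
kind:2 @ bit 0 → (0x654aff83>>0)&0x3 = 0x3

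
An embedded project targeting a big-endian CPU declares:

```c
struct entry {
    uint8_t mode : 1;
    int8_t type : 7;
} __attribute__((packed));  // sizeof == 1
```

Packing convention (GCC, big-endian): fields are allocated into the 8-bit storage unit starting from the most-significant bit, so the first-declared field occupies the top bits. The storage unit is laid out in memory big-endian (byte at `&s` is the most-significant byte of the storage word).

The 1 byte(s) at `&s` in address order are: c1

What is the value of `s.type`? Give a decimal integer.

-63

[0]=0xc1 (big-endian) → word 0xc1
mode:1 @ bit 7 → (0xc1>>7)&0x1 = 0x1
type:7 @ bit 0 → (0xc1>>0)&0x7f = 0x41  ←
type signed 7b, MSB=1: 65 - 128 = -63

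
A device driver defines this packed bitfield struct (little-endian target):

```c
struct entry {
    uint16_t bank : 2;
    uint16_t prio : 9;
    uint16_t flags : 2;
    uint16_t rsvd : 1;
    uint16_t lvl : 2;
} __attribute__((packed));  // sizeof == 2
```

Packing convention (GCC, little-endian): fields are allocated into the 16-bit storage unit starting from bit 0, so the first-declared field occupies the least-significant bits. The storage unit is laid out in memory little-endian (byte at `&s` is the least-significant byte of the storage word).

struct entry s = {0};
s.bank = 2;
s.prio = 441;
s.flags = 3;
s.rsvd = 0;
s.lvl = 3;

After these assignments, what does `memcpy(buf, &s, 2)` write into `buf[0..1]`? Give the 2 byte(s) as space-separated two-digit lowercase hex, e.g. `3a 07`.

e6 de

bank (2b) val=2 bits=0x2 at bit 0: 0x0002
prio (9b) val=441 bits=0x1b9 at bit 2: 0x06e6
flags (2b) val=3 bits=0x3 at bit 11: 0x1ee6
rsvd (1b) val=0 bits=0x0 at bit 13: 0x1ee6
lvl (2b) val=3 bits=0x3 at bit 14: 0xdee6
word = 0xdee6 → little-endian bytes:
  [0]=0xe6  [1]=0xde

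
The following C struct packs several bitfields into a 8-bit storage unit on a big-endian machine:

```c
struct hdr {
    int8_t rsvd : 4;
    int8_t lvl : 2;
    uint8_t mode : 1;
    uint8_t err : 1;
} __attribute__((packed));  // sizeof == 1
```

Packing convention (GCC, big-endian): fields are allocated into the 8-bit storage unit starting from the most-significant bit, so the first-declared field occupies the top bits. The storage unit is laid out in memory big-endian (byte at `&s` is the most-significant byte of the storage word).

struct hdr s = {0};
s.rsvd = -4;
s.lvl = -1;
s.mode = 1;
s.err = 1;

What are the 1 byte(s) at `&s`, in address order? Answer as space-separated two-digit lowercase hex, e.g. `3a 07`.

rsvd:4 = -4 → 0xc << 4 → word 0xc0
lvl:2 = -1 → 0x3 << 2 → word 0xcc
mode:1 = 1 → 0x1 << 1 → word 0xce
err:1 = 1 → 0x1 << 0 → word 0xcf
word = 0xcf → big-endian bytes:
  [0]=0xcf

cf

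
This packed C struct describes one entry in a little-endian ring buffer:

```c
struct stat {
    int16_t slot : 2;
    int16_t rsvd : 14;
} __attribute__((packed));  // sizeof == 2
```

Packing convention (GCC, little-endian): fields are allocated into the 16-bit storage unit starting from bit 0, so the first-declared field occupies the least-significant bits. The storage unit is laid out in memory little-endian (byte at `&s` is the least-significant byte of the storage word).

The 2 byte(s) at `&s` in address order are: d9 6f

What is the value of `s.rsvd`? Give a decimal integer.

7158

[0]=0xd9 [1]=0x6f (little-endian) → word 0x6fd9
slot:2 @ bit 0 → (0x6fd9>>0)&0x3 = 0x1
rsvd:14 @ bit 2 → (0x6fd9>>2)&0x3fff = 0x1bf6  ←
rsvd signed 14b, MSB=0: value = 7158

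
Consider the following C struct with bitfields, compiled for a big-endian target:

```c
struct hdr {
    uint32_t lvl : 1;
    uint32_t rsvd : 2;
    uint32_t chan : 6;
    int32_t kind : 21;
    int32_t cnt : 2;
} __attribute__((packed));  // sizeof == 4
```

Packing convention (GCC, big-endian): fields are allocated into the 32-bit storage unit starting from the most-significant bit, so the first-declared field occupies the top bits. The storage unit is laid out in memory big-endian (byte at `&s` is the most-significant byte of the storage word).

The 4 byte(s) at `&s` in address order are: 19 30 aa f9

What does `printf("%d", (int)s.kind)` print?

797374

[0]=0x19 [1]=0x30 [2]=0xaa [3]=0xf9 (big-endian) → word 0x1930aaf9
lvl [31+:1] = (word>>31) & 0x1 = 0
rsvd [29+:2] = (word>>29) & 0x3 = 0
chan [23+:6] = (word>>23) & 0x3f = 50
kind [2+:21] = (word>>2) & 0x1fffff = 797374  ←
cnt [0+:2] = (word>>0) & 0x3 = 1
kind signed 21b, MSB=0: value = 797374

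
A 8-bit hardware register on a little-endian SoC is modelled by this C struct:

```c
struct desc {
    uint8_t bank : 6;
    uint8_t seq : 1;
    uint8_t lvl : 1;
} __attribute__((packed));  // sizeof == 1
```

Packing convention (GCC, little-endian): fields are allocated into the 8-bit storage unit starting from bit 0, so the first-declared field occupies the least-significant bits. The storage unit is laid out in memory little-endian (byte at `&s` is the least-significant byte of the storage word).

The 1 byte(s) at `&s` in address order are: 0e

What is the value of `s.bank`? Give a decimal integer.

[0]=0x0e (little-endian) → word 0x0e
bank:6 @ bit 0 → (0x0e>>0)&0x3f = 0xe  ←
seq:1 @ bit 6 → (0x0e>>6)&0x1 = 0x0
lvl:1 @ bit 7 → (0x0e>>7)&0x1 = 0x0

14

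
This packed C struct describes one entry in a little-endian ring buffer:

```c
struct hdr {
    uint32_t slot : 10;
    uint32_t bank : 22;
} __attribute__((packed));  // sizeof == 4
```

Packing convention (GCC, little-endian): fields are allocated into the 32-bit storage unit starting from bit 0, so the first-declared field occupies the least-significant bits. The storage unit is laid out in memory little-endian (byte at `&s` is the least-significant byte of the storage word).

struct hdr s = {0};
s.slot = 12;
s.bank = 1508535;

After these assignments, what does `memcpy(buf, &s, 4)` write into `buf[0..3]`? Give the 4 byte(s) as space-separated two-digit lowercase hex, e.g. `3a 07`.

0c dc 12 5c

[0+:10] slot=12 & 0x3ff = 0xc; word=0x0000000c
[10+:22] bank=1508535 & 0x3fffff = 0x1704b7; word=0x5c12dc0c
word = 0x5c12dc0c → little-endian bytes:
  [0]=0x0c  [1]=0xdc  [2]=0x12  [3]=0x5c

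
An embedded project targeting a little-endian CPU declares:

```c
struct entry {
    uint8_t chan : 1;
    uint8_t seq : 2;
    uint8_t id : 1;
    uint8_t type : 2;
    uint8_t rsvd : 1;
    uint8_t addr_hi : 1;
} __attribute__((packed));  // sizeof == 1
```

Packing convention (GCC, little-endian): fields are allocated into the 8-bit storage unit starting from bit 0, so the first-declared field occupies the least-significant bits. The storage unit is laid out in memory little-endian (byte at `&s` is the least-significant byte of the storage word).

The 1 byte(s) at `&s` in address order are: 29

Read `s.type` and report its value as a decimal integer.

[0]=0x29 (little-endian) → word 0x29
chan [0+:1] = (word>>0) & 0x1 = 1
seq [1+:2] = (word>>1) & 0x3 = 0
id [3+:1] = (word>>3) & 0x1 = 1
type [4+:2] = (word>>4) & 0x3 = 2  ←
rsvd [6+:1] = (word>>6) & 0x1 = 0
addr_hi [7+:1] = (word>>7) & 0x1 = 0

2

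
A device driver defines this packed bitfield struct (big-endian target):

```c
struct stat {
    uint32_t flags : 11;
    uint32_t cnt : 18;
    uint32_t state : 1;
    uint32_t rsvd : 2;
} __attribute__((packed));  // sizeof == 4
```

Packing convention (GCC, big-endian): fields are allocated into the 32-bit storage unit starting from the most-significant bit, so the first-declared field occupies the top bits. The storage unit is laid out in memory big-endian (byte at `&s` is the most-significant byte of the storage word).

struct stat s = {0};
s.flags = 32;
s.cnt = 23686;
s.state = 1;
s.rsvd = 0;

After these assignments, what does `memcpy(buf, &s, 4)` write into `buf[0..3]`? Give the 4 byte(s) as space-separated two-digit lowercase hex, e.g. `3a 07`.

flags (11b) val=32 bits=0x20 at bit 21: 0x04000000
cnt (18b) val=23686 bits=0x5c86 at bit 3: 0x0402e430
state (1b) val=1 bits=0x1 at bit 2: 0x0402e434
rsvd (2b) val=0 bits=0x0 at bit 0: 0x0402e434
word = 0x0402e434 → big-endian bytes:
  [0]=0x04  [1]=0x02  [2]=0xe4  [3]=0x34

04 02 e4 34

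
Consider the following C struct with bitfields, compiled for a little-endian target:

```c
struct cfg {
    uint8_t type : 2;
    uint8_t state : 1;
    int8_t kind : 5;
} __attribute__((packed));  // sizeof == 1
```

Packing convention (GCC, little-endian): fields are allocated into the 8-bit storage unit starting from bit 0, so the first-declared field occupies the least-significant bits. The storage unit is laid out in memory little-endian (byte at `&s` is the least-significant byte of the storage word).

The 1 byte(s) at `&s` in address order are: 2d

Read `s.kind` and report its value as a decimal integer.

[0]=0x2d (little-endian) → word 0x2d
type:2 @ bit 0 → (0x2d>>0)&0x3 = 0x1
state:1 @ bit 2 → (0x2d>>2)&0x1 = 0x1
kind:5 @ bit 3 → (0x2d>>3)&0x1f = 0x5  ←
kind signed 5b, MSB=0: value = 5

5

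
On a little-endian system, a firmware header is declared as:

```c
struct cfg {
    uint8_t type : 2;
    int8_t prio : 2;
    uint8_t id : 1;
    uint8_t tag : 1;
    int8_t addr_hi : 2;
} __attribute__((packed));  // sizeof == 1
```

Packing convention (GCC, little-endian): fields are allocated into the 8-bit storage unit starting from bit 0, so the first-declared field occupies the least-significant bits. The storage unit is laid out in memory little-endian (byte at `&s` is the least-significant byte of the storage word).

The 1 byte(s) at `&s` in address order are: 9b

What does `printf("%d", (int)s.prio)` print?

-2

[0]=0x9b (little-endian) → word 0x9b
type:2 @ bit 0 → (0x9b>>0)&0x3 = 0x3
prio:2 @ bit 2 → (0x9b>>2)&0x3 = 0x2  ←
id:1 @ bit 4 → (0x9b>>4)&0x1 = 0x1
tag:1 @ bit 5 → (0x9b>>5)&0x1 = 0x0
addr_hi:2 @ bit 6 → (0x9b>>6)&0x3 = 0x2
prio signed 2b, MSB=1: 2 - 4 = -2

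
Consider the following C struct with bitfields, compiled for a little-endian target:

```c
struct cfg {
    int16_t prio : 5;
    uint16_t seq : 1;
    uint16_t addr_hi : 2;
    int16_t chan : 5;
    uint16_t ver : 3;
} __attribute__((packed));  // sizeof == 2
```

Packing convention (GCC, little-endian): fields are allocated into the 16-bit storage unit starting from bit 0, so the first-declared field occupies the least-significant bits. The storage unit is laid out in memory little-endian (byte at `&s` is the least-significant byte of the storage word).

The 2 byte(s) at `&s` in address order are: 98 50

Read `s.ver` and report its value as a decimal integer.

2

[0]=0x98 [1]=0x50 (little-endian) → word 0x5098
prio:5 @ bit 0 → (0x5098>>0)&0x1f = 0x18
seq:1 @ bit 5 → (0x5098>>5)&0x1 = 0x0
addr_hi:2 @ bit 6 → (0x5098>>6)&0x3 = 0x2
chan:5 @ bit 8 → (0x5098>>8)&0x1f = 0x10
ver:3 @ bit 13 → (0x5098>>13)&0x7 = 0x2  ←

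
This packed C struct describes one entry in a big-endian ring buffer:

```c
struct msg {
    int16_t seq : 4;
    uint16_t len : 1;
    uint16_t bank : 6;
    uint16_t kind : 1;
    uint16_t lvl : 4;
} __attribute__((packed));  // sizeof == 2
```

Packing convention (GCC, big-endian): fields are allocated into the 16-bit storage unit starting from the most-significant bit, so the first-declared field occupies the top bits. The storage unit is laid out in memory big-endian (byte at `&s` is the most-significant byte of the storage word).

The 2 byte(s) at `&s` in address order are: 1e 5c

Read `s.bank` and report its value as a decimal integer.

50

[0]=0x1e [1]=0x5c (big-endian) → word 0x1e5c
seq:4 @ bit 12 → (0x1e5c>>12)&0xf = 0x1
len:1 @ bit 11 → (0x1e5c>>11)&0x1 = 0x1
bank:6 @ bit 5 → (0x1e5c>>5)&0x3f = 0x32  ←
kind:1 @ bit 4 → (0x1e5c>>4)&0x1 = 0x1
lvl:4 @ bit 0 → (0x1e5c>>0)&0xf = 0xc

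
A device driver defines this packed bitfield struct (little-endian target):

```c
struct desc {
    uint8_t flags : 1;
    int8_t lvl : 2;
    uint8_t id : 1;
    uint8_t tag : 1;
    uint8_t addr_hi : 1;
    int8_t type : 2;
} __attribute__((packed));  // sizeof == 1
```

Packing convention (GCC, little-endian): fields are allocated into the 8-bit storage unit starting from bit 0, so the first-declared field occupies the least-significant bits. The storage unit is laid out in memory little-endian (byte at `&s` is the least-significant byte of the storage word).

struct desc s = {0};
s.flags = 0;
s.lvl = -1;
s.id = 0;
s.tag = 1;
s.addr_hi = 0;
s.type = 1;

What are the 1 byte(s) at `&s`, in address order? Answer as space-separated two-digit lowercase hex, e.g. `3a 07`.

flags:1 = 0 → 0x0 << 0 → word 0x00
lvl:2 = -1 → 0x3 << 1 → word 0x06
id:1 = 0 → 0x0 << 3 → word 0x06
tag:1 = 1 → 0x1 << 4 → word 0x16
addr_hi:1 = 0 → 0x0 << 5 → word 0x16
type:2 = 1 → 0x1 << 6 → word 0x56
word = 0x56 → little-endian bytes:
  [0]=0x56

56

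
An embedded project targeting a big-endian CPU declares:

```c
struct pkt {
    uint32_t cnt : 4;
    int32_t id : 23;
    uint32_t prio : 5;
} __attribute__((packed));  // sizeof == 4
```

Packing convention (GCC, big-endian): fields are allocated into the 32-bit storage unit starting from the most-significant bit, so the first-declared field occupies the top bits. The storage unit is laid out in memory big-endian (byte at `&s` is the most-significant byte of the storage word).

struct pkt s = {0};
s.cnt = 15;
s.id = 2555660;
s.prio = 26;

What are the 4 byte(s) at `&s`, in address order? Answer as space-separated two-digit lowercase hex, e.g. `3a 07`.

f4 df e1 9a

[28+:4] cnt=15 & 0xf = 0xf; word=0xf0000000
[5+:23] id=2555660 & 0x7fffff = 0x26ff0c; word=0xf4dfe180
[0+:5] prio=26 & 0x1f = 0x1a; word=0xf4dfe19a
word = 0xf4dfe19a → big-endian bytes:
  [0]=0xf4  [1]=0xdf  [2]=0xe1  [3]=0x9a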